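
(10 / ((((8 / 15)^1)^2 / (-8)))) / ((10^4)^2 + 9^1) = -1125 / 400000036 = -0.00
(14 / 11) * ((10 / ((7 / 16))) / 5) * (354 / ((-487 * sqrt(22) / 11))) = -11328 * sqrt(22) / 5357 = -9.92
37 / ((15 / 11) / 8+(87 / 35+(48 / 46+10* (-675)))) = -2621080 / 477907917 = -0.01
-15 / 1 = -15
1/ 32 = 0.03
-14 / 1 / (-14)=1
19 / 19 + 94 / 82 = 88 / 41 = 2.15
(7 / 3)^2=5.44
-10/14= -5/7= -0.71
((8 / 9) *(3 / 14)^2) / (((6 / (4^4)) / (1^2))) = 256 / 147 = 1.74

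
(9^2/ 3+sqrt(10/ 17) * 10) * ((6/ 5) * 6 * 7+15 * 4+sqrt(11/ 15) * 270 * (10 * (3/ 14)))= 6 * (644+225 * sqrt(165)) * (10 * sqrt(170)+459)/ 595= 21004.92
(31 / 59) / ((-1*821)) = -31 / 48439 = -0.00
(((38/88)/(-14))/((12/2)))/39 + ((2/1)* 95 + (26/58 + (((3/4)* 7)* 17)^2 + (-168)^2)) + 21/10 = 380209064359/10450440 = 36382.11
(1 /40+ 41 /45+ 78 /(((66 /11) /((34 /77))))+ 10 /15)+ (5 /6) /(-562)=57185719 /7789320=7.34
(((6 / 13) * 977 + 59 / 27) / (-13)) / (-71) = 159041 / 323973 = 0.49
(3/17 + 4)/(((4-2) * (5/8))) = 284/85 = 3.34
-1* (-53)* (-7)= -371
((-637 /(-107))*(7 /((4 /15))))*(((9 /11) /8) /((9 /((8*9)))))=601965 /4708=127.86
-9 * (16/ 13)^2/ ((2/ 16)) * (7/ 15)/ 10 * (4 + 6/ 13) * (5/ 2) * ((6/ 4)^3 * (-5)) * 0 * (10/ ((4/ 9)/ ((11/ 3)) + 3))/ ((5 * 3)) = 0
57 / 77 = 0.74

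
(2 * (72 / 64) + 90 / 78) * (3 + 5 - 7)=177 / 52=3.40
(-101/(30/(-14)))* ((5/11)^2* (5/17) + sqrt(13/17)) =44.08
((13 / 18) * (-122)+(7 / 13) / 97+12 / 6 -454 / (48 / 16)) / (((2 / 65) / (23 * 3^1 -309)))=538938800 / 291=1852023.37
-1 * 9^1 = -9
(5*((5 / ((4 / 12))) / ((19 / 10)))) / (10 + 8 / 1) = 125 / 57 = 2.19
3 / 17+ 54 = 921 / 17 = 54.18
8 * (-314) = -2512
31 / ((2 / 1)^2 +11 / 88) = 248 / 33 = 7.52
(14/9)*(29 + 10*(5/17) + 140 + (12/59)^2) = 142483754/532593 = 267.53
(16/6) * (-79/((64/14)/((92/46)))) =-553/6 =-92.17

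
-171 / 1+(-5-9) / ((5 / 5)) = -185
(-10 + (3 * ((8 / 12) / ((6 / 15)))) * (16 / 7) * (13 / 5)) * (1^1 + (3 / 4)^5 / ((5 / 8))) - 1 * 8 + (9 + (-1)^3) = 60927 / 2240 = 27.20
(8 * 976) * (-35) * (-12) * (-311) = -1019880960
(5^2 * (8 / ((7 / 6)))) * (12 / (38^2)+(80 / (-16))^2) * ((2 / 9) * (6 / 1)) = 14444800 / 2527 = 5716.19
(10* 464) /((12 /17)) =19720 /3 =6573.33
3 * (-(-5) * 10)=150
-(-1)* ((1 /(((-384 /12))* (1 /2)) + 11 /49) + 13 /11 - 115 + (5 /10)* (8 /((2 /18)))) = -669707 /8624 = -77.66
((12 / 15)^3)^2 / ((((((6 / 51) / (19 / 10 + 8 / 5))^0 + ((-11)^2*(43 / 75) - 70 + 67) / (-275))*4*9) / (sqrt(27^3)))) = 304128*sqrt(3) / 391175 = 1.35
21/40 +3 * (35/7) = 621/40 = 15.52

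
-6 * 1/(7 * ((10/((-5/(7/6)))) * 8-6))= 0.03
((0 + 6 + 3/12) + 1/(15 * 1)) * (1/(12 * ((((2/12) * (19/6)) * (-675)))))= -379/256500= -0.00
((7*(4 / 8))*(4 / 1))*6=84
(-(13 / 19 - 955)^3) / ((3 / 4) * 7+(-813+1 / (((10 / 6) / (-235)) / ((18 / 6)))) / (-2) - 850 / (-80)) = 47689977567744 / 34781989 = 1371111.28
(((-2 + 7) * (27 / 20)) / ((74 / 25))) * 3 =2025 / 296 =6.84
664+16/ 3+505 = 3523/ 3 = 1174.33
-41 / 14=-2.93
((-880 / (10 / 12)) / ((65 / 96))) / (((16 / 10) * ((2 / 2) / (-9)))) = 114048 / 13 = 8772.92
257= 257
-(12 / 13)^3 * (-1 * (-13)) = -1728 / 169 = -10.22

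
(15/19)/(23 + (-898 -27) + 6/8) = -12/13699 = -0.00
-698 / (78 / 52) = -1396 / 3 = -465.33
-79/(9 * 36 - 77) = -79/247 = -0.32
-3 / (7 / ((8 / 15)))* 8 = -64 / 35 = -1.83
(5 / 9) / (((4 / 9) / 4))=5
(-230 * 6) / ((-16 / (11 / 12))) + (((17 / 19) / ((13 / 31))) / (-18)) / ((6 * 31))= 8436217 / 106704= 79.06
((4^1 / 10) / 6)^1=0.07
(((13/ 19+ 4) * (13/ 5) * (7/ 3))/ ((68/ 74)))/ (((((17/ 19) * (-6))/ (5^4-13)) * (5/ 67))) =-20077421/ 425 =-47240.99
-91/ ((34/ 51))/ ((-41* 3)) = 91/ 82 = 1.11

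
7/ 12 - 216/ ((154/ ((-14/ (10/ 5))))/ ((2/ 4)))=725/ 132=5.49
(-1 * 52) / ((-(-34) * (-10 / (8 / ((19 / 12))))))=1248 / 1615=0.77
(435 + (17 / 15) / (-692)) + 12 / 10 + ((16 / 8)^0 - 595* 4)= -20166281 / 10380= -1942.80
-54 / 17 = -3.18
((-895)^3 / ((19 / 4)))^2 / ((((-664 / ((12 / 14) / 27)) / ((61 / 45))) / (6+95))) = -2533257911676978512500 / 16989021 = -149111470971575.03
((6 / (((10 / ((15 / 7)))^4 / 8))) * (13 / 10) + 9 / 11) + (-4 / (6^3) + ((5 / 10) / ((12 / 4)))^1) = 7829093 / 7130970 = 1.10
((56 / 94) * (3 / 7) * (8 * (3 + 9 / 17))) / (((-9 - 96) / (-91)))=4992 / 799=6.25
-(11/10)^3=-1331/1000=-1.33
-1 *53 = -53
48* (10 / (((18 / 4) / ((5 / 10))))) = 160 / 3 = 53.33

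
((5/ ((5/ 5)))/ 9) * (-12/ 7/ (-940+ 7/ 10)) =200/ 197253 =0.00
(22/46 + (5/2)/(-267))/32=5759/393024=0.01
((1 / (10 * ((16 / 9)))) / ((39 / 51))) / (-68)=-9 / 8320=-0.00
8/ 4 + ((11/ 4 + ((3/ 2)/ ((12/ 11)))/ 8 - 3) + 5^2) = 1723/ 64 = 26.92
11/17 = 0.65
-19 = -19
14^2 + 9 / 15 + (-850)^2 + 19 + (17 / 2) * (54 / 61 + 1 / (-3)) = 1322578133 / 1830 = 722720.29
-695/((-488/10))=3475/244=14.24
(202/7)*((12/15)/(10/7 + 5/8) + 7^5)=278882614/575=485013.24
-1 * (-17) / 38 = 17 / 38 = 0.45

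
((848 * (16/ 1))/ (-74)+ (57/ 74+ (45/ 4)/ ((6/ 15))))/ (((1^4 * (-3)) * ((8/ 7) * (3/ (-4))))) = -320033/ 5328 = -60.07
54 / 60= 9 / 10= 0.90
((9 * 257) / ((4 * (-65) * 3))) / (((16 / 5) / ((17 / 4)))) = -13107 / 3328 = -3.94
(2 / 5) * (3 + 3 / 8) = 27 / 20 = 1.35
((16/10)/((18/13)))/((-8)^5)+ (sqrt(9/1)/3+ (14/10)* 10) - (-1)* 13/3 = 7127027/368640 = 19.33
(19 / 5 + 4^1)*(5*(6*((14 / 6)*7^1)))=3822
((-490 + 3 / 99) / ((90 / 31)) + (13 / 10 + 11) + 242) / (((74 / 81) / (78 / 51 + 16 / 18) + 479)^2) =238155 / 639857878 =0.00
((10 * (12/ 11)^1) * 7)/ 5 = 168/ 11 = 15.27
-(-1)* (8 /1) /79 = 8 /79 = 0.10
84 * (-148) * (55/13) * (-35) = 23931600/13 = 1840892.31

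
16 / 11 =1.45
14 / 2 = 7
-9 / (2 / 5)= -45 / 2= -22.50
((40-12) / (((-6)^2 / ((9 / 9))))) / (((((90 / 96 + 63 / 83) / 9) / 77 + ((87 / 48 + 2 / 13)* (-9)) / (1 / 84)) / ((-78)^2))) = -3.18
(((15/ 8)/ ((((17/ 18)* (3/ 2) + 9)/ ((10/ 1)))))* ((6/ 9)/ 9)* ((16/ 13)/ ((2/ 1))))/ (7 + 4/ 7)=112/ 10335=0.01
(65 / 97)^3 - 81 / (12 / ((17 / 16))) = -401340907 / 58411072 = -6.87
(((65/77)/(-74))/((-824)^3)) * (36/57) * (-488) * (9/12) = -35685/7571251870336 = -0.00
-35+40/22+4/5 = -1781/55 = -32.38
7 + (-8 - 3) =-4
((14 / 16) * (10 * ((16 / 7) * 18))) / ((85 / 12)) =864 / 17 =50.82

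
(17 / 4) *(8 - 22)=-59.50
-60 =-60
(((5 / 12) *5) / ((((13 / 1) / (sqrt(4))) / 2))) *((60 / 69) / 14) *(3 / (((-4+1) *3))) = -250 / 18837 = -0.01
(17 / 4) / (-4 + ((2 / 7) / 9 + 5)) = 1071 / 260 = 4.12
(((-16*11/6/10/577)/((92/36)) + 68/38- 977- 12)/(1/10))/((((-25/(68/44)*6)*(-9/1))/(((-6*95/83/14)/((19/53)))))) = 15.46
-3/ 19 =-0.16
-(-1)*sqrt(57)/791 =sqrt(57)/791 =0.01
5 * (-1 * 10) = -50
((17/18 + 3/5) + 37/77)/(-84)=-14033/582120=-0.02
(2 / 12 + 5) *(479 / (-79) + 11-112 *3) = -135129 / 79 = -1710.49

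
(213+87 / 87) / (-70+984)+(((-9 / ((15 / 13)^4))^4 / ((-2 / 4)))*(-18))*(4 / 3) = 4865561953287108263017 / 152505340576171875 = 31904.21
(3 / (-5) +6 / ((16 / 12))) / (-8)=-39 / 80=-0.49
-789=-789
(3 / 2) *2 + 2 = 5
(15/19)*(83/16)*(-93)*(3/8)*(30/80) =-1042065/19456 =-53.56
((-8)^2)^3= 262144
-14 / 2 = -7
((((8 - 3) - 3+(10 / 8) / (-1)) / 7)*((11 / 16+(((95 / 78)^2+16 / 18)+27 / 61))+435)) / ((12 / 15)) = 1084925125 / 18473728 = 58.73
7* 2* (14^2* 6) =16464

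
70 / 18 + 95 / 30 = 127 / 18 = 7.06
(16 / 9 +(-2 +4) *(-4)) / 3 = -56 / 27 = -2.07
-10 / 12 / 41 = -5 / 246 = -0.02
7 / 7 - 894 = -893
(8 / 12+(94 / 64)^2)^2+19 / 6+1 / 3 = 108285769 / 9437184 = 11.47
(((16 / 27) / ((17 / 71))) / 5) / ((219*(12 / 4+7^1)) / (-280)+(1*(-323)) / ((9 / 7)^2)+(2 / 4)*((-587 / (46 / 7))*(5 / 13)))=-7132944 / 3175953175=-0.00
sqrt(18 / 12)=1.22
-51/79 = -0.65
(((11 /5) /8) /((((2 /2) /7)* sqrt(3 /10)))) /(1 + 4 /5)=77* sqrt(30) /216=1.95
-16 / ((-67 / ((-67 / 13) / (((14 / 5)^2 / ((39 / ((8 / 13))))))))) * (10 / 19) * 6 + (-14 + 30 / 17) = -43.65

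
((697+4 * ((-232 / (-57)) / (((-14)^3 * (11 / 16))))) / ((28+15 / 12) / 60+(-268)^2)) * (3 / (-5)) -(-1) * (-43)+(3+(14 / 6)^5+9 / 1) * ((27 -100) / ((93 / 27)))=-607887258714748522 / 344769141091221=-1763.17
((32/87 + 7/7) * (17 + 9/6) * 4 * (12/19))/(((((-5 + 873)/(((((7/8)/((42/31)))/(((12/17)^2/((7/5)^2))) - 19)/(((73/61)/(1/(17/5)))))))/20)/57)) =-339.64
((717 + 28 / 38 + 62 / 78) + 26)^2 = 304370683204 / 549081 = 554327.47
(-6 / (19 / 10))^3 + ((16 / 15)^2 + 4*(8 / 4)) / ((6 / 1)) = -138748948 / 4629825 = -29.97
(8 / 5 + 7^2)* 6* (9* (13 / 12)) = 29601 / 10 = 2960.10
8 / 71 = 0.11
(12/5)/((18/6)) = 4/5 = 0.80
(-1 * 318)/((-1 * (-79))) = -318/79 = -4.03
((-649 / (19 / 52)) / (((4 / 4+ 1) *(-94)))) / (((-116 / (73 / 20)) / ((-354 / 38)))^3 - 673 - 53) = -18200211236592957 / 1322060055069207598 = -0.01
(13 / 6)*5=65 / 6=10.83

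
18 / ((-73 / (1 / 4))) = -9 / 146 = -0.06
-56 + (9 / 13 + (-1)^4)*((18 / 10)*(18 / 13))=-43756 / 845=-51.78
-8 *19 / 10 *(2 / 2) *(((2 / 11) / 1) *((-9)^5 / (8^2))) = 1121931 / 440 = 2549.84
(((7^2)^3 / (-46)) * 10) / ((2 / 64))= -18823840 / 23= -818427.83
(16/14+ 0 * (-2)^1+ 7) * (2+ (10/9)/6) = 1121/63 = 17.79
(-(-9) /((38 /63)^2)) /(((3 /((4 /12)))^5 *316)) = 49 /36960624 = 0.00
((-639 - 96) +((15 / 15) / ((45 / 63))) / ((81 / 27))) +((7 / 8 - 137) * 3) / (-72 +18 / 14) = -87451 / 120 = -728.76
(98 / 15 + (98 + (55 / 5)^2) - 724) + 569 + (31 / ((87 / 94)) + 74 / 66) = 503137 / 4785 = 105.15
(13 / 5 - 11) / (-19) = 42 / 95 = 0.44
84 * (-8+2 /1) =-504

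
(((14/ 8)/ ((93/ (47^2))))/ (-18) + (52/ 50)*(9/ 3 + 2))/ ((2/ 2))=96781/ 33480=2.89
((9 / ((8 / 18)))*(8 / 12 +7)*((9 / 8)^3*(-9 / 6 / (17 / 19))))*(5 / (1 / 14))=-903154455 / 34816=-25940.79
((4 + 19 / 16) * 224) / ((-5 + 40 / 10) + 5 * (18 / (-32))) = -18592 / 61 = -304.79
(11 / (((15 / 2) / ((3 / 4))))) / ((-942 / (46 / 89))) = -253 / 419190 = -0.00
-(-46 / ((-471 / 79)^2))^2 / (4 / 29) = -597533192621 / 49213429281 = -12.14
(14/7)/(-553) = -2/553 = -0.00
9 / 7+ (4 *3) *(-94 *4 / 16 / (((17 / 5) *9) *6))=-268 / 1071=-0.25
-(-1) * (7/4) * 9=63/4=15.75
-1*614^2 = -376996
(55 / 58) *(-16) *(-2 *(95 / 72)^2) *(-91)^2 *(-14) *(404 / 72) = -34365809.71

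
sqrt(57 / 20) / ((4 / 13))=13 *sqrt(285) / 40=5.49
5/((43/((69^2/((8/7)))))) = 166635/344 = 484.40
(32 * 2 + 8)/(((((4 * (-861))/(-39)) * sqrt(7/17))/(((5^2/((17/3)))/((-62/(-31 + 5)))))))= 228150 * sqrt(119)/1058743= 2.35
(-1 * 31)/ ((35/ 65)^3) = -68107/ 343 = -198.56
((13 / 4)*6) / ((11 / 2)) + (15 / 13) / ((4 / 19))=5163 / 572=9.03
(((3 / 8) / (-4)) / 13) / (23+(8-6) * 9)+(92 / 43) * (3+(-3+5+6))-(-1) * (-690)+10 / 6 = -1462705891 / 2200224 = -664.80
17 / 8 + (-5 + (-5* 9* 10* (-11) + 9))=39649 / 8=4956.12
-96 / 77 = -1.25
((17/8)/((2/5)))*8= 85/2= 42.50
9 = 9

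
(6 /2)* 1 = 3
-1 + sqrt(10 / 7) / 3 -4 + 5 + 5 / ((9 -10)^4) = sqrt(70) / 21 + 5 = 5.40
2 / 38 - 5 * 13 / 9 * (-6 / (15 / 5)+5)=-1232 / 57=-21.61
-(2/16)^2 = -1/64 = -0.02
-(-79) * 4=316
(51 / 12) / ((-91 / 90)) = -765 / 182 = -4.20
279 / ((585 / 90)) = 558 / 13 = 42.92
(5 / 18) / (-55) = -1 / 198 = -0.01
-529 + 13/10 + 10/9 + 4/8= -23674/45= -526.09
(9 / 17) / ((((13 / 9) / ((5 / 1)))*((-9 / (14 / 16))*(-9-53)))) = 0.00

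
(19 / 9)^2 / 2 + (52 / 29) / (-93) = 321731 / 145638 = 2.21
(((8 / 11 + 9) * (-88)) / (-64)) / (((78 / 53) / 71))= 402641 / 624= 645.26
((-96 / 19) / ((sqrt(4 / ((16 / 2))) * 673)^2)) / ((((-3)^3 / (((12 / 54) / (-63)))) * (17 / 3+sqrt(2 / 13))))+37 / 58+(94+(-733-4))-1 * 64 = -2242326614642197645 / 3174472006862562+128 * sqrt(26) / 18244091993463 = -706.36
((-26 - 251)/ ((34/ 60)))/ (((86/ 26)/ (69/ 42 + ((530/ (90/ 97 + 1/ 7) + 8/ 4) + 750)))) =-686463509355/ 3720059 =-184530.27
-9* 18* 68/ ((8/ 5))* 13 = -89505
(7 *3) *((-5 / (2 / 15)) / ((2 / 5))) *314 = -1236375 / 2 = -618187.50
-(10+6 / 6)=-11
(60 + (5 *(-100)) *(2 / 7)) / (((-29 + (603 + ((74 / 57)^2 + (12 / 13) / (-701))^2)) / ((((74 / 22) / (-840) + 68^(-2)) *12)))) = 514324853695761561531 / 78770088978466909434026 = 0.01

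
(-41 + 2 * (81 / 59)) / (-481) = 61 / 767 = 0.08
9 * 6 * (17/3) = 306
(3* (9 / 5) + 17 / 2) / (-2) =-139 / 20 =-6.95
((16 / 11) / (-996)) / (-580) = 1 / 397155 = 0.00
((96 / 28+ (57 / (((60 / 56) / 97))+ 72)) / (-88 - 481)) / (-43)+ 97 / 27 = 88013323 / 23121315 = 3.81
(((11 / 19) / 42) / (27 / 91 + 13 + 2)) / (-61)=-143 / 9679968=-0.00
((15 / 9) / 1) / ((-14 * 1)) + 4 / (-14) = -17 / 42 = -0.40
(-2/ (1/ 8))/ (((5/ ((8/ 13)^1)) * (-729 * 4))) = 32/ 47385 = 0.00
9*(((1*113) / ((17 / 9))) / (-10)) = -9153 / 170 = -53.84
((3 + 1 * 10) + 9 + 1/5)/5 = 111/25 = 4.44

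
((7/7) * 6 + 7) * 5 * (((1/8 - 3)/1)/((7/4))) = -1495/14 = -106.79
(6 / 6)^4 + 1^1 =2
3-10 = -7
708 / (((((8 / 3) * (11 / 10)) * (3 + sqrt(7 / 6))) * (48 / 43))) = 342495 / 4136 - 38055 * sqrt(42) / 8272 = 52.99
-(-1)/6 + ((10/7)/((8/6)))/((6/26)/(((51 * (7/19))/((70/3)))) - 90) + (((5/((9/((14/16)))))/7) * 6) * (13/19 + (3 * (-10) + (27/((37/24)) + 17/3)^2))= 24775581676915/116963351568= 211.82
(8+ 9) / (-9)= -17 / 9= -1.89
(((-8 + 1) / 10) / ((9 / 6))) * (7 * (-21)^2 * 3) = -21609 / 5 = -4321.80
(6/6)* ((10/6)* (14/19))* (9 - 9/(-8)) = 12.43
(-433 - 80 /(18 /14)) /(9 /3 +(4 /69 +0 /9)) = -102511 /633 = -161.94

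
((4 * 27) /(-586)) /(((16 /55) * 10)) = -297 /4688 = -0.06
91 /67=1.36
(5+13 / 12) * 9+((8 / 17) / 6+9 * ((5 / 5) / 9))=11389 / 204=55.83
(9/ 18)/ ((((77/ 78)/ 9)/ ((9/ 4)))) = 10.26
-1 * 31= -31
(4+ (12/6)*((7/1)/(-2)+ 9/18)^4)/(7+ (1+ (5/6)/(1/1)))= 996/53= 18.79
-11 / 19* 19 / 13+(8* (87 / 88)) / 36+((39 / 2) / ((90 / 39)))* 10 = 143927 / 1716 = 83.87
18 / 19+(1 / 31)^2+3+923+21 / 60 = 338630833 / 365180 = 927.30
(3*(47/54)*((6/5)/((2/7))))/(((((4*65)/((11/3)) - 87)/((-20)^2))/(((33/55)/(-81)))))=28952/14337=2.02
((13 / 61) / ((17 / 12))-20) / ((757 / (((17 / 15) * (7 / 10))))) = -72044 / 3463275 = -0.02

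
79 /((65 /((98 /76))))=1.57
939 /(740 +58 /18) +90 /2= 309456 /6689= 46.26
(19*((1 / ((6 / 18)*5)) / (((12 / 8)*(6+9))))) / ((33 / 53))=2014 / 2475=0.81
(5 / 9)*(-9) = -5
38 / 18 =19 / 9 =2.11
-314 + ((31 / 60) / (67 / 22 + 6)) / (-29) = -54363161 / 173130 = -314.00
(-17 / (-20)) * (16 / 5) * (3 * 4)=816 / 25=32.64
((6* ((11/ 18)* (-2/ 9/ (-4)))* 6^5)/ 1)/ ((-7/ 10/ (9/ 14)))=-71280/ 49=-1454.69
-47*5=-235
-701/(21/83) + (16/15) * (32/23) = -6687461/2415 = -2769.13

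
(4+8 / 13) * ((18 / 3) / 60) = 6 / 13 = 0.46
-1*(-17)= 17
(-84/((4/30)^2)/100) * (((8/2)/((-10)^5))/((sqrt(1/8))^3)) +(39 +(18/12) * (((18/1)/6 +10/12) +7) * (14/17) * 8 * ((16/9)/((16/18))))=189 * sqrt(2)/6250 +4303/17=253.16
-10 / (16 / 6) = -15 / 4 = -3.75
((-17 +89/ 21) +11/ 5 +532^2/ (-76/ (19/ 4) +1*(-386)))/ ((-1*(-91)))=-1675741/ 213395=-7.85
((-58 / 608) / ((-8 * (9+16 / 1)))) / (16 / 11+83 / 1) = 319 / 56483200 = 0.00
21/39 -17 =-214/13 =-16.46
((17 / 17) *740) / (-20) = -37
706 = 706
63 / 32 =1.97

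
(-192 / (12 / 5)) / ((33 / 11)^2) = -8.89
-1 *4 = -4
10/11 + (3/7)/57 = 1341/1463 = 0.92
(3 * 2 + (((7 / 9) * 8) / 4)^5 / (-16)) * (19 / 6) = 3046460 / 177147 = 17.20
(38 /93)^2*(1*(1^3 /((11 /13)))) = 18772 /95139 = 0.20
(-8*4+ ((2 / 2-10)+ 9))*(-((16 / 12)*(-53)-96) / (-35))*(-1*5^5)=-10000000 / 21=-476190.48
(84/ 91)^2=144/ 169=0.85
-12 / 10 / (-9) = 2 / 15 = 0.13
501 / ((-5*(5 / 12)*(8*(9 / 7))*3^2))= -1169 / 450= -2.60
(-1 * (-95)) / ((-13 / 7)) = -665 / 13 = -51.15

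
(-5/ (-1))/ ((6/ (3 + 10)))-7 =23/ 6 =3.83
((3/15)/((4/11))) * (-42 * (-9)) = 2079/10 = 207.90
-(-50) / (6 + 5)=50 / 11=4.55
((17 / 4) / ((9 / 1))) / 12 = 17 / 432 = 0.04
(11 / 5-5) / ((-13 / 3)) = 42 / 65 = 0.65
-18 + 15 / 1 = -3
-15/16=-0.94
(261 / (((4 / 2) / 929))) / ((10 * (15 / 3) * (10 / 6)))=727407 / 500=1454.81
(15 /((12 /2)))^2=25 /4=6.25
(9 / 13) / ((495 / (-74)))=-74 / 715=-0.10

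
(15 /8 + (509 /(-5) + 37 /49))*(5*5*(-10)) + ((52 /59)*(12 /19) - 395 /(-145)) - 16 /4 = 157967213749 /6371764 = 24791.76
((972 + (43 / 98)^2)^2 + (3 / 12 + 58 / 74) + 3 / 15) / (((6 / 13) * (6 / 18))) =209664307753127721 / 34127621920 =6143536.99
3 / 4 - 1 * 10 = -37 / 4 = -9.25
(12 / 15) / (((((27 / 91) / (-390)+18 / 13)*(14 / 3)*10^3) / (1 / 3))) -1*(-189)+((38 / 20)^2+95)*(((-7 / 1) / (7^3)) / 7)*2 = 132256795031 / 701906625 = 188.43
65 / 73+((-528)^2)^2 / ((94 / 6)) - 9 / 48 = 272332697409211 / 54896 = 4960884170.23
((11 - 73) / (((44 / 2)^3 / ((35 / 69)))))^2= 1177225 / 134950430736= 0.00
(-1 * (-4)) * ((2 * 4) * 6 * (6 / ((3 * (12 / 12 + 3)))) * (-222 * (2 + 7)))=-191808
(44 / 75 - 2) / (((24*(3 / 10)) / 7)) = -371 / 270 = -1.37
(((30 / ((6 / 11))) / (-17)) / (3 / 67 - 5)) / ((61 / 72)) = 66330 / 86071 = 0.77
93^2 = 8649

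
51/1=51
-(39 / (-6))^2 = -169 / 4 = -42.25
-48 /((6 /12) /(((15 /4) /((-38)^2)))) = -90 /361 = -0.25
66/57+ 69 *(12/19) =44.74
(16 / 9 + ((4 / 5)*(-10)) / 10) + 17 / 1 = 809 / 45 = 17.98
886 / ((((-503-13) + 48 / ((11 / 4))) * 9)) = -4873 / 24678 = -0.20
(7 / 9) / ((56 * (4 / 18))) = 1 / 16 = 0.06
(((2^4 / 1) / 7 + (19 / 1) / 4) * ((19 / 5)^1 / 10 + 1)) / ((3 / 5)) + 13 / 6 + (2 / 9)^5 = 18.35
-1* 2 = -2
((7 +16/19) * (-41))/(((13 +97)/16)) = -46.77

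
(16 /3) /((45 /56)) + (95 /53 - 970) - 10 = -6951587 /7155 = -971.57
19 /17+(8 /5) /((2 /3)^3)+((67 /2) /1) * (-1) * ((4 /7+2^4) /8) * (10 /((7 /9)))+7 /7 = -7369353 /8330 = -884.68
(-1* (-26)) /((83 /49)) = 1274 /83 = 15.35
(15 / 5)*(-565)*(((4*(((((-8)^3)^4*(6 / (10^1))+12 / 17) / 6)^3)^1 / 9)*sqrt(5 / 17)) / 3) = -90081320462624103407750398574846207392*sqrt(85) / 18792225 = -44194273896614711875750250000000.00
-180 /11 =-16.36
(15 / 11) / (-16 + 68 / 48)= -0.09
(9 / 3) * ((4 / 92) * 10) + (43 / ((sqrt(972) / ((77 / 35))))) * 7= 30 / 23 + 3311 * sqrt(3) / 270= 22.54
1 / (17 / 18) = 18 / 17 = 1.06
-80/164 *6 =-120/41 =-2.93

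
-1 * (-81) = 81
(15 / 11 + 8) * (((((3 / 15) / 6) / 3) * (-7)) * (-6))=721 / 165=4.37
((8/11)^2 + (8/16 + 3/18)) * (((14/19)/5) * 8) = 48608/34485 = 1.41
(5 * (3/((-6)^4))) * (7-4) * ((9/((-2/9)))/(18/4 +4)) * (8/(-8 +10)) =-45/68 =-0.66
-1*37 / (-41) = 37 / 41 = 0.90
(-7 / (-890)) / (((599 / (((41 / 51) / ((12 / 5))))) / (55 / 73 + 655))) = 0.00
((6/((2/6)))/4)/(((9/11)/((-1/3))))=-11/6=-1.83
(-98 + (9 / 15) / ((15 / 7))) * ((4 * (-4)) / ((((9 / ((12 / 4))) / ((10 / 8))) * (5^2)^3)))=0.04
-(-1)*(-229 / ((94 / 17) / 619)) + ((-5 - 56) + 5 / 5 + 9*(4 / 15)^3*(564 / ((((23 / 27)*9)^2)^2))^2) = -23644108567891518643 / 920154077051750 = -25695.81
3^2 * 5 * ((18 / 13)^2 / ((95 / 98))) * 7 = 2000376 / 3211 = 622.98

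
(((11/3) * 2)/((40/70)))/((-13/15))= -385/26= -14.81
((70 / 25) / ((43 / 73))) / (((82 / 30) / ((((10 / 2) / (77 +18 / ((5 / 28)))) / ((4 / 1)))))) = 5475 / 447802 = 0.01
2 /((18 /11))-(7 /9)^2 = 50 /81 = 0.62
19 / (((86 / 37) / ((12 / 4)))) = 2109 / 86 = 24.52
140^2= 19600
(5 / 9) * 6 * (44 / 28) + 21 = 551 / 21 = 26.24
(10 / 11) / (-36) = -5 / 198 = -0.03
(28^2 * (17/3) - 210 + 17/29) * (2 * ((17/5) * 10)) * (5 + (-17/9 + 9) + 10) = 4983740876/783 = 6364930.88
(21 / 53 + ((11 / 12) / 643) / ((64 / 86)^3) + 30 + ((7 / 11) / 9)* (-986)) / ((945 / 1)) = -0.04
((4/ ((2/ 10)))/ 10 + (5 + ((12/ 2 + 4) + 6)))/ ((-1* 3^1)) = -23/ 3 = -7.67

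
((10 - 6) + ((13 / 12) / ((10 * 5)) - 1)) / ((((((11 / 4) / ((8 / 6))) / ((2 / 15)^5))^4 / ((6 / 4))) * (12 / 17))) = 0.00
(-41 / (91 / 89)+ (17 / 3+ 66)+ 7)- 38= 155 / 273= 0.57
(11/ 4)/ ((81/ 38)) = 209/ 162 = 1.29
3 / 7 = 0.43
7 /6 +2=19 /6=3.17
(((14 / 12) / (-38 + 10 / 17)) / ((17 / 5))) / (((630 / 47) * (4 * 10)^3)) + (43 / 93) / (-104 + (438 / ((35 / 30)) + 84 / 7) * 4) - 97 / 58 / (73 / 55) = -91946932896159457 / 72990093192192000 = -1.26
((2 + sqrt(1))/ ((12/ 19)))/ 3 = 19/ 12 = 1.58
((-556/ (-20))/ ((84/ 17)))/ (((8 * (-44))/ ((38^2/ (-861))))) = 0.03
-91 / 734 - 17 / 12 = -6785 / 4404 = -1.54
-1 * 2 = -2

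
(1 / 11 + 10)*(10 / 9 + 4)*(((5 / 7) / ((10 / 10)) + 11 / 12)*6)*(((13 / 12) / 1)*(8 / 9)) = 3031262 / 6237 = 486.01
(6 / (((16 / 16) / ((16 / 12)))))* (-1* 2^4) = -128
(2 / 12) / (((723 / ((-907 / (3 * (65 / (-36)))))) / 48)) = 1.85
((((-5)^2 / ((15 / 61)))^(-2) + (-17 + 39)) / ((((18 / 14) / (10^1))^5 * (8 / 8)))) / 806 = 68793034226000 / 88547695587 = 776.90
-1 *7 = -7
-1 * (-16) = 16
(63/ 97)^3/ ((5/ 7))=1750329/ 4563365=0.38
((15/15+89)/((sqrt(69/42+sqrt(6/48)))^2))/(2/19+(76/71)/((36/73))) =703692360/27879679 - 107083620* sqrt(2)/27879679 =19.81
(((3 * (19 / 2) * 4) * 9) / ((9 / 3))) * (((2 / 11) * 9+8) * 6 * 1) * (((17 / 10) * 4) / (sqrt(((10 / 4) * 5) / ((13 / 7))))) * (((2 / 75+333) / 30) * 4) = 41047801248 * sqrt(182) / 240625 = 2301361.51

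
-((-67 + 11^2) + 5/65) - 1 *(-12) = -547/13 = -42.08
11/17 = 0.65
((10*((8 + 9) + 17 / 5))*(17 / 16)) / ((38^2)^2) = 0.00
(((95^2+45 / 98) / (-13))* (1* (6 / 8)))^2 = 7040982645225 / 25969216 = 271128.04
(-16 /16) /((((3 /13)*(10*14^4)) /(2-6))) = 13 /288120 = 0.00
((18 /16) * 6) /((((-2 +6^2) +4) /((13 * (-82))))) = -14391 /76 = -189.36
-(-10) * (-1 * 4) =-40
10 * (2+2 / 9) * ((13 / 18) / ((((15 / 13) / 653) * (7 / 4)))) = 8828560 / 1701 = 5190.22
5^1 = 5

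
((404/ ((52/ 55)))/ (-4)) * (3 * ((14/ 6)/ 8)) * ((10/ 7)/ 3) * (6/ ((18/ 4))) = -27775/ 468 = -59.35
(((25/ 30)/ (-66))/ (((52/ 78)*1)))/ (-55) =1/ 2904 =0.00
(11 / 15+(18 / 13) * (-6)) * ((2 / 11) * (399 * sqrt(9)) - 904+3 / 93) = 8863477 / 1705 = 5198.52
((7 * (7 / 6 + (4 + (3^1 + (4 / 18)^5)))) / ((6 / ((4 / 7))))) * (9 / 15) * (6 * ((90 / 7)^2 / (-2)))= -19290620 / 11907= -1620.11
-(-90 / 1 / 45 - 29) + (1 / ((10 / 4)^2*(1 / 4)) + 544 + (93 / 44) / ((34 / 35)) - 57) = 19478511 / 37400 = 520.82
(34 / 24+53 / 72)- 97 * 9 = -62701 / 72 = -870.85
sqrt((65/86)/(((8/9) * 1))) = 3 * sqrt(2795)/172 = 0.92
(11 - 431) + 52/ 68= -7127/ 17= -419.24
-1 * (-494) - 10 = 484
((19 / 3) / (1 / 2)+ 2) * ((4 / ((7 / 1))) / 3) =2.79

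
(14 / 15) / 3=14 / 45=0.31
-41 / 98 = -0.42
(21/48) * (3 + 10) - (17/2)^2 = -1065/16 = -66.56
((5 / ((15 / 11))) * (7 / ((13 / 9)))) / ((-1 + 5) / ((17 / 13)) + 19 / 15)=58905 / 14339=4.11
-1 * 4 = -4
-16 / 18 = -8 / 9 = -0.89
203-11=192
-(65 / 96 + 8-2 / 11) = -8971 / 1056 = -8.50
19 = 19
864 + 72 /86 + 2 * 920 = 116308 /43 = 2704.84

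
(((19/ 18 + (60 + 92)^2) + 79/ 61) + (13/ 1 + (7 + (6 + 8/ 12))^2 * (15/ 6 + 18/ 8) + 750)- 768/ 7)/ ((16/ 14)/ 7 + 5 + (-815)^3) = -294677509/ 6472301329768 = -0.00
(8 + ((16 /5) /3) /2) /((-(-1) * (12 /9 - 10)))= -64 /65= -0.98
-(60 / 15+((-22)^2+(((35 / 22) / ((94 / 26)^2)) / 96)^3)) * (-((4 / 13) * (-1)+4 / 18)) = -247775702161275844620655 / 5940524006710698442752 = -41.71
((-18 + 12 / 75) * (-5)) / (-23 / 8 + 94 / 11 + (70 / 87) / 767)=2618979792 / 166519655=15.73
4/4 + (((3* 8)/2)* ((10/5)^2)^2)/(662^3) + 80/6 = 14.33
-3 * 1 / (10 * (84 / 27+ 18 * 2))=-27 / 3520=-0.01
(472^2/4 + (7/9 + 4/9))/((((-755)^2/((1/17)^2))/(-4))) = -80204/59305401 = -0.00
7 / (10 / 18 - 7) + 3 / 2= 12 / 29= 0.41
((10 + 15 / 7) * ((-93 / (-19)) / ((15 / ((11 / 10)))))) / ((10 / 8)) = 11594 / 3325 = 3.49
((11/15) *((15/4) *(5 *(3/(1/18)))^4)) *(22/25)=12860872200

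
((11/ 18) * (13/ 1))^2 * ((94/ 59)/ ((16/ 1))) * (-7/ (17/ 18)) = -46.58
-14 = -14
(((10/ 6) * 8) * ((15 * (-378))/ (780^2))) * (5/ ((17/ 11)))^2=-63525/ 48841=-1.30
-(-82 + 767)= -685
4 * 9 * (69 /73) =2484 /73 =34.03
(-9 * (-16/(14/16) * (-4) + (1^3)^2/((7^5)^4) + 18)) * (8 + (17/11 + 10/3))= -9272431288541783174625/877714929273732011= -10564.29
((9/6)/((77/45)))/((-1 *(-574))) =135/88396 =0.00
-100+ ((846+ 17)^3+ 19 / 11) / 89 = 7221648.86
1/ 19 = 0.05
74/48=37/24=1.54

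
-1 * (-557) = 557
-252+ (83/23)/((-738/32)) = -2140052/8487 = -252.16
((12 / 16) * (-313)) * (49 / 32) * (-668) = 7683837 / 32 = 240119.91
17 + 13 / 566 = 9635 / 566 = 17.02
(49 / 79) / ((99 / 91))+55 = 434614 / 7821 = 55.57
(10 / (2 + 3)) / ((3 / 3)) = 2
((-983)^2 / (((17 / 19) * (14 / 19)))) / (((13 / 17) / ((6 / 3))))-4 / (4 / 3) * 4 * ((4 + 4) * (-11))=348926425 / 91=3834356.32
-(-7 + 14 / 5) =21 / 5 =4.20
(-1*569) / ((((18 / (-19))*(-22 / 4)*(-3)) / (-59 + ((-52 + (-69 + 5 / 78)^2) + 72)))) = 310003835783 / 1806948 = 171562.12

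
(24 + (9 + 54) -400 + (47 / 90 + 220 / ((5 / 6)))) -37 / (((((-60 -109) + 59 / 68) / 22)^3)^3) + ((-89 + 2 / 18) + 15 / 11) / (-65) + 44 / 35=-41423011323413794303299879037290693400217 / 902971794639656082154851163183638270690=-45.87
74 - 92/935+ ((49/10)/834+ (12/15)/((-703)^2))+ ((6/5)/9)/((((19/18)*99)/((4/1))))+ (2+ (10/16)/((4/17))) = 14680629121099/186850538720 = 78.57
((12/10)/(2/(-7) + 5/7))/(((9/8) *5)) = 112/225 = 0.50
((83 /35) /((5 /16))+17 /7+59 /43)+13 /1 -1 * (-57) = 612454 /7525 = 81.39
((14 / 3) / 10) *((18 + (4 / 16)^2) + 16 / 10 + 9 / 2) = 13531 / 1200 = 11.28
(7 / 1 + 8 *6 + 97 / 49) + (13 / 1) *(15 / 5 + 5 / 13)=4948 / 49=100.98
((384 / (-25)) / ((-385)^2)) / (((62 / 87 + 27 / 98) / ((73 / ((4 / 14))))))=-17071488 / 637140625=-0.03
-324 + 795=471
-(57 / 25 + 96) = -2457 / 25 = -98.28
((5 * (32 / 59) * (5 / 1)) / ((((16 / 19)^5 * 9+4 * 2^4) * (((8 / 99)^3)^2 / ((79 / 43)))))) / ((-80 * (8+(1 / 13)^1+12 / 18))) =-59358852991137066939 / 31470203044888576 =-1886.19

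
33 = 33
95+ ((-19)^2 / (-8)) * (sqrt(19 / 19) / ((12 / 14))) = 2033 / 48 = 42.35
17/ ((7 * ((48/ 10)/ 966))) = 1955/ 4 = 488.75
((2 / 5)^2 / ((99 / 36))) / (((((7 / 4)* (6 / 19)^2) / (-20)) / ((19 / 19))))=-23104 / 3465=-6.67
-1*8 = -8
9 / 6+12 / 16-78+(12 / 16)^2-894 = -15507 / 16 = -969.19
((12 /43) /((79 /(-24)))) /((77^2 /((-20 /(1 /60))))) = 345600 /20140813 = 0.02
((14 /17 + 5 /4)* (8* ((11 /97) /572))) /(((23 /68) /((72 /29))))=20304 /841087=0.02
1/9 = 0.11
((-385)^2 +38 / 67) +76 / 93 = 923598601 / 6231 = 148226.38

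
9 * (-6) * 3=-162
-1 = -1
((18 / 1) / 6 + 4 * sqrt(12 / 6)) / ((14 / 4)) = 2.47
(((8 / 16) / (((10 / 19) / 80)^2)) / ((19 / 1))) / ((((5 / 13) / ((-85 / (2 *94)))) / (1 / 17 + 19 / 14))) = -332956 / 329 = -1012.02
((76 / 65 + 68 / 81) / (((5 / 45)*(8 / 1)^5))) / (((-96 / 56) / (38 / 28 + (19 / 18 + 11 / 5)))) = -960433 / 646963200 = -0.00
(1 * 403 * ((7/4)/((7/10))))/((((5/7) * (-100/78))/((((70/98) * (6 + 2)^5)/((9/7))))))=-300425216/15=-20028347.73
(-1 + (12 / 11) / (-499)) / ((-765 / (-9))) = -5501 / 466565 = -0.01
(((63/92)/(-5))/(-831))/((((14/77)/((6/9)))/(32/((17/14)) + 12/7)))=1837/108307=0.02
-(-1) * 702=702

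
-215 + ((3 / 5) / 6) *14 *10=-201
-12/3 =-4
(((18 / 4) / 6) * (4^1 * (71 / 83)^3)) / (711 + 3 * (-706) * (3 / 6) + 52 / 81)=-86972373 / 16087799032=-0.01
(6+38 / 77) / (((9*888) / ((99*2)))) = 125 / 777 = 0.16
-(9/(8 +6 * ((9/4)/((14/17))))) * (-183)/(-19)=-46116/12977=-3.55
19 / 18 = 1.06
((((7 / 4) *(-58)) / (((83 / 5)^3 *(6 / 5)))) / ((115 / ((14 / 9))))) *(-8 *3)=710500 / 118359909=0.01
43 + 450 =493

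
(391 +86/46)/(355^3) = 9036/1028994125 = 0.00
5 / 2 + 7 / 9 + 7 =185 / 18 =10.28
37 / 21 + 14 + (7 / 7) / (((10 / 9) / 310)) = 6190 / 21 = 294.76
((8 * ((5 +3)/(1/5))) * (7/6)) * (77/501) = 86240/1503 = 57.38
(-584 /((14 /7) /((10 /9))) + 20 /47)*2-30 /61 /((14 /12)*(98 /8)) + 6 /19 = -108925526506 /168158151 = -647.76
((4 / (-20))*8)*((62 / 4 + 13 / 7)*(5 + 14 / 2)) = -11664 / 35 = -333.26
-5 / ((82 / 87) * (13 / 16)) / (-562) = 1740 / 149773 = 0.01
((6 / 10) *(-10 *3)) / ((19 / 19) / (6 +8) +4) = -84 / 19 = -4.42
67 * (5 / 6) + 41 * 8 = 2303 / 6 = 383.83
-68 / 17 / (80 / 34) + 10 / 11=-87 / 110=-0.79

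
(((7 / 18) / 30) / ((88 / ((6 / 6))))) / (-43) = -7 / 2043360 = -0.00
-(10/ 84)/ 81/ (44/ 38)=-95/ 74844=-0.00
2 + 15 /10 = 7 /2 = 3.50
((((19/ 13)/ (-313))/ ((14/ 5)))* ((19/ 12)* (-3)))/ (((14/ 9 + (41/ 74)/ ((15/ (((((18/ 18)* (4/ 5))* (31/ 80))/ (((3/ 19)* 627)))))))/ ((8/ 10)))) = 1983514500/ 486924603893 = 0.00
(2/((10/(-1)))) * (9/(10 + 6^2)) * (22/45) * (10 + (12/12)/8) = -891/4600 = -0.19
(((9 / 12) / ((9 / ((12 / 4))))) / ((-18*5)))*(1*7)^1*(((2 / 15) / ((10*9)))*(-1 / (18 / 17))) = 119 / 4374000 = 0.00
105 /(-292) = -0.36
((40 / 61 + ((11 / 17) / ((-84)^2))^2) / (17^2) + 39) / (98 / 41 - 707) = -405617229816289565 / 7327826426025633024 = -0.06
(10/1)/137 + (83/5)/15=12121/10275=1.18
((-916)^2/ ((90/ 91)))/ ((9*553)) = 5453864/ 31995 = 170.46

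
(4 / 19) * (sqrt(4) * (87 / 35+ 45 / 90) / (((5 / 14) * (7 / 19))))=1672 / 175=9.55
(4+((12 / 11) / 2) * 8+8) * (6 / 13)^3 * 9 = 349920 / 24167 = 14.48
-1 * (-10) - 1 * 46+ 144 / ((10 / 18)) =1116 / 5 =223.20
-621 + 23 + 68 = -530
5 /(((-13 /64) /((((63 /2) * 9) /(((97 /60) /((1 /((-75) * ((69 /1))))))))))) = 24192 /29003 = 0.83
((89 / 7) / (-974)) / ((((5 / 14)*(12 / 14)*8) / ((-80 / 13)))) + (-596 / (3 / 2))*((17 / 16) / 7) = -5342567 / 88634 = -60.28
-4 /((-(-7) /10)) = -40 /7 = -5.71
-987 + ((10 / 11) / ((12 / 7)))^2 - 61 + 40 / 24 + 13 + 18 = -4421567 / 4356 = -1015.05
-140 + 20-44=-164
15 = 15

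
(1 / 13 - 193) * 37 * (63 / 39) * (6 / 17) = -11692296 / 2873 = -4069.72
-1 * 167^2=-27889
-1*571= -571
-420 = -420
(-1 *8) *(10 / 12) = -20 / 3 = -6.67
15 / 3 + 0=5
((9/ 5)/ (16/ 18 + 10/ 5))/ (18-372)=-27/ 15340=-0.00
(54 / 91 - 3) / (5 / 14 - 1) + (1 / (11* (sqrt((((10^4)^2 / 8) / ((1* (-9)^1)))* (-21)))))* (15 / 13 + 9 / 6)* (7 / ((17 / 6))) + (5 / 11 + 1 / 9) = 207* sqrt(42) / 12155000 + 5546 / 1287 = 4.31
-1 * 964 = -964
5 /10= 1 /2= 0.50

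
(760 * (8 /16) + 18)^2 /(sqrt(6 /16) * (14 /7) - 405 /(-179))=7655665320 /77309 - 5075422564 * sqrt(6) /231927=45422.92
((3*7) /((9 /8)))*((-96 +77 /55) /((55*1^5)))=-2408 /75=-32.11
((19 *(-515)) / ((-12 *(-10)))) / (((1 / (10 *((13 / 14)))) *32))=-127205 / 5376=-23.66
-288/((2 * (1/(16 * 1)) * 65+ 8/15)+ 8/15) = -34560/1103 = -31.33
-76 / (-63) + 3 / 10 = 949 / 630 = 1.51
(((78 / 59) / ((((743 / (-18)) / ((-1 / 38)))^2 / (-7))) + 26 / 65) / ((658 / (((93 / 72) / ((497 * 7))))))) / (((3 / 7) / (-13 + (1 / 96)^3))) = -299449387471872473 / 43739850262968590008320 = -0.00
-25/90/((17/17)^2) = -5/18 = -0.28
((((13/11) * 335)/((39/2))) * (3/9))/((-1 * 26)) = -335/1287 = -0.26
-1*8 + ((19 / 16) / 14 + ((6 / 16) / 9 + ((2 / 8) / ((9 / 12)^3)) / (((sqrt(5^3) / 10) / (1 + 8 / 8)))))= -5291 / 672 + 64*sqrt(5) / 135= -6.81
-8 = -8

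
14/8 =7/4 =1.75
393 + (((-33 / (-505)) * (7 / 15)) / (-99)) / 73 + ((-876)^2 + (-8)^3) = 1272821818718 / 1658925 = 767257.00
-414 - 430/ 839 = -347776/ 839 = -414.51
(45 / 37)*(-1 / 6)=-15 / 74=-0.20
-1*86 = -86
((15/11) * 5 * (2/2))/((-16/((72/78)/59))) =-225/33748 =-0.01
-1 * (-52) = 52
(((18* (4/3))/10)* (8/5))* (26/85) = 2496/2125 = 1.17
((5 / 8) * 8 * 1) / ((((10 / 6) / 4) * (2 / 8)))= 48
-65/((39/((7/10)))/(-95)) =665/6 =110.83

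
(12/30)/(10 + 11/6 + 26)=12/1135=0.01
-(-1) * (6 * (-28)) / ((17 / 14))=-2352 / 17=-138.35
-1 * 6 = -6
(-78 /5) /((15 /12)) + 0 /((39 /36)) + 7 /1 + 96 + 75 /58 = 91.81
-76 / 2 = -38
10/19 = 0.53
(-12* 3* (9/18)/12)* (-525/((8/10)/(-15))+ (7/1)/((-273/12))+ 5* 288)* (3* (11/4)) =-58087161/416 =-139632.60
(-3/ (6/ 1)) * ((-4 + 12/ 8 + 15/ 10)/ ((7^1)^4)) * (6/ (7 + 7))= 3/ 33614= 0.00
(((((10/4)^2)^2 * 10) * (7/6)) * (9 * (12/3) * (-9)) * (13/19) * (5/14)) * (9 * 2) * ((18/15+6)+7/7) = -404746875/76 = -5325616.78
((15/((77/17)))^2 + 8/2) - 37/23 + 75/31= 15.78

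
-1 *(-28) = 28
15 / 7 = 2.14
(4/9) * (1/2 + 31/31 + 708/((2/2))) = 946/3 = 315.33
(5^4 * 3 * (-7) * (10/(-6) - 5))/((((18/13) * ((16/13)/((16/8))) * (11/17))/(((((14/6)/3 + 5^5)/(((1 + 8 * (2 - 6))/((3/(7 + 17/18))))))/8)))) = -34000159375/45012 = -755357.67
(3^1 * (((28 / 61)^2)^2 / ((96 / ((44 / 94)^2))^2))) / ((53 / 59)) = 8296117676 / 10742562673818639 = 0.00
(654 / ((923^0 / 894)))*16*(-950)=-8887075200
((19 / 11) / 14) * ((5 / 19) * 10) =25 / 77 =0.32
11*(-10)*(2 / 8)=-55 / 2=-27.50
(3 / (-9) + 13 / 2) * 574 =10619 / 3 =3539.67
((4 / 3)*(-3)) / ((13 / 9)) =-36 / 13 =-2.77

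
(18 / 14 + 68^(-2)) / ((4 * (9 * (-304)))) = -41623 / 354235392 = -0.00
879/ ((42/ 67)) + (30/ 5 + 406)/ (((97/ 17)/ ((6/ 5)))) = 10109371/ 6790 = 1488.86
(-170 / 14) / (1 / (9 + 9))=-1530 / 7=-218.57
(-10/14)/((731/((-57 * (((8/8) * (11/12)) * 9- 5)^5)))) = 105818505/5239808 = 20.20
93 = 93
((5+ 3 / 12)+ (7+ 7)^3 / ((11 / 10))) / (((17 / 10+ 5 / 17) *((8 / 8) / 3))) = 9349235 / 2486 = 3760.75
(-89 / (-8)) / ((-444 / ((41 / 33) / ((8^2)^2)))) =-3649 / 480116736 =-0.00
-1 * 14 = -14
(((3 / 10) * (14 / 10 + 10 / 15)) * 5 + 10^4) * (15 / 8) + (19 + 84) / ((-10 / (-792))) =2153073 / 80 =26913.41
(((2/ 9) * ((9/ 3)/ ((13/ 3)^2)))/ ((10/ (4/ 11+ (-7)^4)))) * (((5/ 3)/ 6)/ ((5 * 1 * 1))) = 1761/ 3718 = 0.47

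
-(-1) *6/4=3/2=1.50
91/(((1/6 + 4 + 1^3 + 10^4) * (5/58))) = 31668/300155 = 0.11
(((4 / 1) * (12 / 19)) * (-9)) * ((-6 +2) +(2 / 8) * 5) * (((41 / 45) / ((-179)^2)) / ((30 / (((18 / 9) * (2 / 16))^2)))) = 451 / 121755800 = 0.00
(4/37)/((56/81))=81/518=0.16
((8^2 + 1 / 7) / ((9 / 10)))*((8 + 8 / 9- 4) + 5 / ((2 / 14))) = 1611910 / 567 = 2842.87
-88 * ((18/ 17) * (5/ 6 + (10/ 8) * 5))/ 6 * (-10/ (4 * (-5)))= -55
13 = 13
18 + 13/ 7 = 139/ 7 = 19.86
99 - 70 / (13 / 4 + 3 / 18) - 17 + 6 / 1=2768 / 41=67.51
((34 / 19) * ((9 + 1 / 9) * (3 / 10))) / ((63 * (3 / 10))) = 2788 / 10773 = 0.26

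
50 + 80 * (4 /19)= 1270 /19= 66.84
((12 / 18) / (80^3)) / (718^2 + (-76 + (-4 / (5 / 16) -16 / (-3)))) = 1 / 395858329600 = 0.00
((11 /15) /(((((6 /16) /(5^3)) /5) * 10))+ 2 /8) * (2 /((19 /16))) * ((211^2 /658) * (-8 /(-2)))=3140689424 /56259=55825.55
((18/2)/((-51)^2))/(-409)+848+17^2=134394536/118201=1137.00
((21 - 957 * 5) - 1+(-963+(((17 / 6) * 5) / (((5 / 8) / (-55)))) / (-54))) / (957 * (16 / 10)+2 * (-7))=-1155245 / 307233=-3.76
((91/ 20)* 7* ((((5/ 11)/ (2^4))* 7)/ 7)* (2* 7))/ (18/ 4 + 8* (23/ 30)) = 66885/ 56144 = 1.19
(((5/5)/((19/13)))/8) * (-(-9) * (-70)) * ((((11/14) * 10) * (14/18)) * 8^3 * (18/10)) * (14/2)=-40360320/19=-2124227.37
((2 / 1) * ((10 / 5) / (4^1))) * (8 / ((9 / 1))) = 8 / 9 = 0.89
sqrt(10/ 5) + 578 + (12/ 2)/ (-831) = sqrt(2) + 160104/ 277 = 579.41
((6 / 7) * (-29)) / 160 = -87 / 560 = -0.16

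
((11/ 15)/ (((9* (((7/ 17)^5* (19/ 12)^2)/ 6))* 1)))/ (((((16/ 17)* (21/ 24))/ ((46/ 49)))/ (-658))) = -18369269310656/ 1486495115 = -12357.44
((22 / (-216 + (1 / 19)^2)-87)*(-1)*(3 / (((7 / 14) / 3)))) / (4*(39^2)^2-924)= 20375301 / 120248366500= 0.00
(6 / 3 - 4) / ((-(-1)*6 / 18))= -6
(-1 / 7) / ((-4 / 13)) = 13 / 28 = 0.46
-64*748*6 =-287232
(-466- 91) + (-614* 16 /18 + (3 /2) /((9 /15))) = -19805 /18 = -1100.28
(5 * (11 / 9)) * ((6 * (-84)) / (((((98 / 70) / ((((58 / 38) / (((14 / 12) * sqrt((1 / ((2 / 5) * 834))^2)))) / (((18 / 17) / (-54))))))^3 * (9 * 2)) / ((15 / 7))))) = 1189098530716247874201600 / 806954491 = 1473563309924311.30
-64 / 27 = -2.37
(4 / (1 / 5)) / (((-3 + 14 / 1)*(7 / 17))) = 340 / 77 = 4.42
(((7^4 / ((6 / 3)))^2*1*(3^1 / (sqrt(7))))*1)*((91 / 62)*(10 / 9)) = 374712065*sqrt(7) / 372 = 2665040.15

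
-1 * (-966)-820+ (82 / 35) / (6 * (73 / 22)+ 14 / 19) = 22066788 / 151025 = 146.11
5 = 5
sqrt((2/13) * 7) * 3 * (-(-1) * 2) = 6 * sqrt(182)/13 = 6.23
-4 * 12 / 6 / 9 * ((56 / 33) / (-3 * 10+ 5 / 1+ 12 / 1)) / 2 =224 / 3861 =0.06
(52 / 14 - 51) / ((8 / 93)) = -30783 / 56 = -549.70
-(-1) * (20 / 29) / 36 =5 / 261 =0.02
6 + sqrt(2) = 7.41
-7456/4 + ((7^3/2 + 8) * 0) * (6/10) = -1864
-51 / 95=-0.54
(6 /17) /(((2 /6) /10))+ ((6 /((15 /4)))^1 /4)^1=934 /85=10.99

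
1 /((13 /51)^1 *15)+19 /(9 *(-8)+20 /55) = -189 /51220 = -0.00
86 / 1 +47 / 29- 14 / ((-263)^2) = 175758023 / 2005901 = 87.62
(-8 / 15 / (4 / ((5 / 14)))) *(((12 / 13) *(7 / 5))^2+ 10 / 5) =-15506 / 88725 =-0.17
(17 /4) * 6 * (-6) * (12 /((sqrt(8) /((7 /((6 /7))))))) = -7497 * sqrt(2) /2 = -5301.18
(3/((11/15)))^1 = 45/11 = 4.09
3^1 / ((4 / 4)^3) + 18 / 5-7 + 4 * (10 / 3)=12.93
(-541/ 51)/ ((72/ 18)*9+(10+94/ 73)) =-39493/ 176052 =-0.22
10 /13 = 0.77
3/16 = 0.19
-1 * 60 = -60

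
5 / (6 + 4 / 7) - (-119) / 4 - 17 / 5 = 12471 / 460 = 27.11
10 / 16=5 / 8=0.62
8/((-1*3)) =-8/3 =-2.67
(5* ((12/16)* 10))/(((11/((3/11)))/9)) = 2025/242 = 8.37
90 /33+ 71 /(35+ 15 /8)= 15098 /3245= 4.65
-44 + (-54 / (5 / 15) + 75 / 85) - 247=-7686 / 17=-452.12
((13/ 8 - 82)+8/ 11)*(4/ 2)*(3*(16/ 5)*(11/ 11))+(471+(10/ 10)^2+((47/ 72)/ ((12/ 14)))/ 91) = -326556583/ 308880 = -1057.23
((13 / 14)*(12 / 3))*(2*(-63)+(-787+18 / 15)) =-118534 / 35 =-3386.69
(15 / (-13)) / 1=-15 / 13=-1.15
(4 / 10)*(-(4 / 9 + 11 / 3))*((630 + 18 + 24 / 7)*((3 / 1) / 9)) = -22496 / 63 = -357.08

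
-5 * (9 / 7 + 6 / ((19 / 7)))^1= -2325 / 133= -17.48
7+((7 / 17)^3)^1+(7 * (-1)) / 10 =312949 / 49130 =6.37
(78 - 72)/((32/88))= 33/2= 16.50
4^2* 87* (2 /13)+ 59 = 3551 /13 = 273.15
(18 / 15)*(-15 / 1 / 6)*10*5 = -150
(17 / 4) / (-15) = -17 / 60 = -0.28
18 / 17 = 1.06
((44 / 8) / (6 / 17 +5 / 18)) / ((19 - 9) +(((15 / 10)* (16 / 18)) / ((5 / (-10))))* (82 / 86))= 1.17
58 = 58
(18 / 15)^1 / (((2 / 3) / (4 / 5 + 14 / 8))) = 459 / 100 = 4.59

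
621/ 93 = 207/ 31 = 6.68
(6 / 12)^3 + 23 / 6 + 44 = 1151 / 24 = 47.96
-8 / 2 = -4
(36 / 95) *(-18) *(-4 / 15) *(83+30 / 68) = 1225584 / 8075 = 151.78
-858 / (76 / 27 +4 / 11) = -127413 / 472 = -269.94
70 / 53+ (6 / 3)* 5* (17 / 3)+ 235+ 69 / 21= 329752 / 1113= 296.27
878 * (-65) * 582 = -33214740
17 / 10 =1.70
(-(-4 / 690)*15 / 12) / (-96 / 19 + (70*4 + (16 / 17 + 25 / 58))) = 9367 / 357183399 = 0.00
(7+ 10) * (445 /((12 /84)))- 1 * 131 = 52824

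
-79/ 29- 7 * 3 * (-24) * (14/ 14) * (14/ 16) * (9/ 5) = 791.08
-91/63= -13/9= -1.44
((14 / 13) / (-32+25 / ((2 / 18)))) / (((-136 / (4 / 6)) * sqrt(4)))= -0.00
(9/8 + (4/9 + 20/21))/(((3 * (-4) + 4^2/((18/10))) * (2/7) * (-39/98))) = 8897/1248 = 7.13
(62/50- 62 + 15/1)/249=-1144/6225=-0.18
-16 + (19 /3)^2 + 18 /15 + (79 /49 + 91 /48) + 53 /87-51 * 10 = -491682431 /1023120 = -480.57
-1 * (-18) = 18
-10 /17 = -0.59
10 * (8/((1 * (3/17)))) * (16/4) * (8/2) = 21760/3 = 7253.33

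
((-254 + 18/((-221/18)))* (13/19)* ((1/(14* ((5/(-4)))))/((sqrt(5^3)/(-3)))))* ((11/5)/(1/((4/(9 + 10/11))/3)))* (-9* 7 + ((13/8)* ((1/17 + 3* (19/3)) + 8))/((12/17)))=0.56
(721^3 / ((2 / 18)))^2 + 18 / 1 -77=11378803749381565942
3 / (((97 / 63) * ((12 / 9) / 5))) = 2835 / 388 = 7.31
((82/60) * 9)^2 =15129/100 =151.29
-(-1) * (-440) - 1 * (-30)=-410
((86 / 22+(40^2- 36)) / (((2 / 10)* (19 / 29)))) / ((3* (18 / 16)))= 6668840 / 1881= 3545.37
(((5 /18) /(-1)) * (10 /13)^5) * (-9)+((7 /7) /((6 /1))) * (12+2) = 3349051 /1113879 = 3.01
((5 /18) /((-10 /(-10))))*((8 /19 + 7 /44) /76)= 2425 /1143648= 0.00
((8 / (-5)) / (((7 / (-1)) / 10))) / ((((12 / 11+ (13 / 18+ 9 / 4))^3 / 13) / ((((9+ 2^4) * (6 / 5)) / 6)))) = 64583101440 / 29158566703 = 2.21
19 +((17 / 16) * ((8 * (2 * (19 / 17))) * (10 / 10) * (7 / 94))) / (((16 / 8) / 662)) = 45809 / 94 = 487.33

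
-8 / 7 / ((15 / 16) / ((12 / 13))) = -512 / 455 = -1.13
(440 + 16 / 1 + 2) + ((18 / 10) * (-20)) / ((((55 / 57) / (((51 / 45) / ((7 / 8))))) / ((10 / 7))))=1048262 / 2695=388.97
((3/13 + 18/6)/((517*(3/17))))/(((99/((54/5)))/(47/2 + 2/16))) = 67473/739310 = 0.09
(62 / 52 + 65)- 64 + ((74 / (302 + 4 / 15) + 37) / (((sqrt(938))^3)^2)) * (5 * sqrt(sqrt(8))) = 30155 * 2^(3 / 4) / 133638625316 + 57 / 26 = 2.19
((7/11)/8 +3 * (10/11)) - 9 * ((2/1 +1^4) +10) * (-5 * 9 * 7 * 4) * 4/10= 5189431/88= 58970.81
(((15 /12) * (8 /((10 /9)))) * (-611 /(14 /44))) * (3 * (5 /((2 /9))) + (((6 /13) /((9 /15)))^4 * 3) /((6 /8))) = -18312974955 /15379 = -1190778.01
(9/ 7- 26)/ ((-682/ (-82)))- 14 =-40511/ 2387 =-16.97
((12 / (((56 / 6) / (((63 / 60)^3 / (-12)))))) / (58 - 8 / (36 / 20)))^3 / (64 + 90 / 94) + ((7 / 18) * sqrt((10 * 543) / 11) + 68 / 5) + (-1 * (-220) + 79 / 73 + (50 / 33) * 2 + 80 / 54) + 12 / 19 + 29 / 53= 7 * sqrt(59730) / 198 + 58791131799667809785502514541052311 / 244583206298337455898624000000000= 249.01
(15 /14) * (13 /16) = 195 /224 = 0.87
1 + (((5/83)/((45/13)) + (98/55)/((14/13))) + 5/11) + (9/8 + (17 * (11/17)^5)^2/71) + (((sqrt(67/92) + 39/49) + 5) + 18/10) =sqrt(1541)/46 + 18984014774867545367/1595324642781542904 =12.75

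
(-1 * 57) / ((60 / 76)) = -361 / 5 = -72.20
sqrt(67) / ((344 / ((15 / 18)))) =5 * sqrt(67) / 2064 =0.02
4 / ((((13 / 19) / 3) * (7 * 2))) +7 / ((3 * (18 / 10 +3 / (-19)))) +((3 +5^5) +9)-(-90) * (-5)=8811371 / 3276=2689.67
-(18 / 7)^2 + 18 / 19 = -5274 / 931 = -5.66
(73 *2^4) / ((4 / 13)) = 3796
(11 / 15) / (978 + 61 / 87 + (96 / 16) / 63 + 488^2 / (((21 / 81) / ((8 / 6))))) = 319 / 533187925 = 0.00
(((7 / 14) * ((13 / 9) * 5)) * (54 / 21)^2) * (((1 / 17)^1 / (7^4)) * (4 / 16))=0.00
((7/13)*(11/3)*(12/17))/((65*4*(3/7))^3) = 26411/26218998000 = 0.00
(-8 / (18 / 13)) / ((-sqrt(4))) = 26 / 9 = 2.89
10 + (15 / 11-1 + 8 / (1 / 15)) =1434 / 11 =130.36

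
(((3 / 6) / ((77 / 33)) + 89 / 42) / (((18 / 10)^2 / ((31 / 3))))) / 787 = 5425 / 573723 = 0.01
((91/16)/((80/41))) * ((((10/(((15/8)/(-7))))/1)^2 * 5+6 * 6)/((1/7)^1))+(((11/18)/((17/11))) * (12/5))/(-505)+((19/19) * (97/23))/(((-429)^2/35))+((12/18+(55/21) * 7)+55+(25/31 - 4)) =17183150808355872599/120163657099200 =142997.90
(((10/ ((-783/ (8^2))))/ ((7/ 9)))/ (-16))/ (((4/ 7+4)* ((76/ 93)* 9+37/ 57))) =2945/ 1640588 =0.00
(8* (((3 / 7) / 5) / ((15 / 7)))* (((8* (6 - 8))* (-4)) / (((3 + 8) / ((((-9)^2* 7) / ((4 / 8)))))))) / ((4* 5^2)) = 21.11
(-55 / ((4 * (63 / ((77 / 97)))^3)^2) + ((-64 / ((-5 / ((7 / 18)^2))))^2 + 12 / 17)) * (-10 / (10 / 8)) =-13405033295518898458393 / 376274153980751785650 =-35.63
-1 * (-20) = 20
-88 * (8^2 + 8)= -6336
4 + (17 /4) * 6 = 59 /2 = 29.50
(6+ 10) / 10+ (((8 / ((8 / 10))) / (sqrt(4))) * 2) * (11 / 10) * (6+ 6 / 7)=2696 / 35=77.03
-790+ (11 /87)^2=-789.98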